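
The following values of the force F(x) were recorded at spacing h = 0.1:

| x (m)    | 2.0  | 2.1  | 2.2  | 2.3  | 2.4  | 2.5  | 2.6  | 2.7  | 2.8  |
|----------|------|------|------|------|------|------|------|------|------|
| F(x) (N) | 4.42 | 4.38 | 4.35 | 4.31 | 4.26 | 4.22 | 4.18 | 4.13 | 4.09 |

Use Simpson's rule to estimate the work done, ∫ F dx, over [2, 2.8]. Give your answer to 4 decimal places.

h = 0.1, n = 8.
(h/3)·[y₀ + 4y₁ + 2y₂ + 4y₃ + 2y₄ + 4y₅ + 2y₆ + 4y₇ + y₈] = 0.033333·(102.25) = 3.4083.

3.4083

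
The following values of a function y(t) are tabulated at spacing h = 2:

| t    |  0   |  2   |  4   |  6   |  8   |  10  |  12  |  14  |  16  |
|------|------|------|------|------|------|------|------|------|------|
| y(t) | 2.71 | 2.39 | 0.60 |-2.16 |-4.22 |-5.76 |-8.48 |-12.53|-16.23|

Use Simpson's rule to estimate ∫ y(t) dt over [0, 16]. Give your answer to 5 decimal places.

h = 2, n = 8.
(h/3)·[y₀ + 4y₁ + 2y₂ + 4y₃ + 2y₄ + 4y₅ + 2y₆ + 4y₇ + y₈] = 0.666667·(-109.96) = -73.30667.

-73.30667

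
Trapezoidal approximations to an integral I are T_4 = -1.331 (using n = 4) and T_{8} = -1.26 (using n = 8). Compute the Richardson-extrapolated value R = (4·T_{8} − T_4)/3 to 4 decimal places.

R = (4·T_{8} − T_4) / 3 = (4·(-1.26) − (-1.331))/3 = (-3.709)/3 = -1.2363.

-1.2363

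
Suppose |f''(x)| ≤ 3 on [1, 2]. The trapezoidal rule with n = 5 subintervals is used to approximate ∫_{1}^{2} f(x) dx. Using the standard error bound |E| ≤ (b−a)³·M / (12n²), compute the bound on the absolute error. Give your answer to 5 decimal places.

0.01000

|E| ≤ (1)³·3 / (12·5²) = 3/300 = 0.01000.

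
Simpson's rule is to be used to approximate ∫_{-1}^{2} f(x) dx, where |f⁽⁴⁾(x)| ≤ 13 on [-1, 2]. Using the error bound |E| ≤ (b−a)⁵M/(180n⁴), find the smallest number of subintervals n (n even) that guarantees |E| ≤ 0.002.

Need 3159/(180n⁴) ≤ 0.002.
n⁴ ≥ 3159/(180·0.002) = 8775 ⇒ n ≥ 9.6786, so the smallest even n is 10. (n must be even for Simpson's rule.)

10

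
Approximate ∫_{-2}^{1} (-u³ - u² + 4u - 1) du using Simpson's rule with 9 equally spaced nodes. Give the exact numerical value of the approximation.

-8.25

h = (1 − (-2))/8 = 0.375.
Nodes u₀,…,u₈ = -2, -1.625, -1.25, -0.875, -0.5, -0.125, 0.25, 0.625, 1.
f(u) = -u³ - u² + 4u - 1: f₀=-5, f₁=-5.849609375, f₂=-5.609375, f₃=-4.595703125, f₄=-3.125, f₅=-1.513671875, f₆=-0.078125, f₇=0.865234375, f₈=1.
(h/3)·[f₀ + 4f₁ + 2f₂ + 4f₃ + 2f₄ + 4f₅ + 2f₆ + 4f₇ + f₈] = 0.125·(-66) = -8.25.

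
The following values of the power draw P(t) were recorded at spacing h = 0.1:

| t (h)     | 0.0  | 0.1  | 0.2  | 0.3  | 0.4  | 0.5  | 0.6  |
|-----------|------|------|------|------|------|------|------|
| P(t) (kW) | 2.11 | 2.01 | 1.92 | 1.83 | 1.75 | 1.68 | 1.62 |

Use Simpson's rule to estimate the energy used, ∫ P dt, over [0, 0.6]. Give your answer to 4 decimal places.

1.1050

h = 0.1, n = 6.
(h/3)·[y₀ + 4y₁ + 2y₂ + 4y₃ + 2y₄ + 4y₅ + y₆] = 0.033333·(33.15) = 1.1050.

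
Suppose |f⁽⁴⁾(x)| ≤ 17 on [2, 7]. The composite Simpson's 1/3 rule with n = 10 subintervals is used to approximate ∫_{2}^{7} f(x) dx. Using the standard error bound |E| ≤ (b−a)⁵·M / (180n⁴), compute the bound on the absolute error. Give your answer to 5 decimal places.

0.02951

|E| ≤ (5)⁵·17 / (180·10⁴) = 53125/1800000 = 0.02951.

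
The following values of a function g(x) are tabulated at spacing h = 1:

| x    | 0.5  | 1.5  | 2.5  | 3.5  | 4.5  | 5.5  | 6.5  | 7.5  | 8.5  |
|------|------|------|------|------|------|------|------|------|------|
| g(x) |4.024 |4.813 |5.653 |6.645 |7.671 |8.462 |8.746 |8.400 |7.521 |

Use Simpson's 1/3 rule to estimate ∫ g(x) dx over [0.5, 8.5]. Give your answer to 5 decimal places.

56.32167

h = 1, n = 8.
(h/3)·[y₀ + 4y₁ + 2y₂ + 4y₃ + 2y₄ + 4y₅ + 2y₆ + 4y₇ + y₈] = 0.333333·(168.965) = 56.32167.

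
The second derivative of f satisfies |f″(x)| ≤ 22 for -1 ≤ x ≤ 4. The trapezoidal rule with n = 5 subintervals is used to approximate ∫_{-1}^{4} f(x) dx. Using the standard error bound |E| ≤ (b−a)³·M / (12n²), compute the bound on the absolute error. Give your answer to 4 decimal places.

|E| ≤ (5)³·22 / (12·5²) = 2750/300 = 9.1667.

9.1667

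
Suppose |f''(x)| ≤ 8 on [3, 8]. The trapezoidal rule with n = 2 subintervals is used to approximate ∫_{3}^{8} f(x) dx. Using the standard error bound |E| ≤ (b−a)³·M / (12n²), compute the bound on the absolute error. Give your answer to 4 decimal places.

20.8333

|E| ≤ (5)³·8 / (12·2²) = 1000/48 = 20.8333.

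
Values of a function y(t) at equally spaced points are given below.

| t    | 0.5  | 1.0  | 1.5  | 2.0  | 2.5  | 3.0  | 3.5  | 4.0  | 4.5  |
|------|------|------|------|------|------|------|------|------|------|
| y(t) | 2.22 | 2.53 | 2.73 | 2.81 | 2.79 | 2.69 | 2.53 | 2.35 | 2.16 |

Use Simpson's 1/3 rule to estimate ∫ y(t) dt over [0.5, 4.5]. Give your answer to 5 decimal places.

h = 0.5, n = 8.
(h/3)·[y₀ + 4y₁ + 2y₂ + 4y₃ + 2y₄ + 4y₅ + 2y₆ + 4y₇ + y₈] = 0.166667·(62.00) = 10.33333.

10.33333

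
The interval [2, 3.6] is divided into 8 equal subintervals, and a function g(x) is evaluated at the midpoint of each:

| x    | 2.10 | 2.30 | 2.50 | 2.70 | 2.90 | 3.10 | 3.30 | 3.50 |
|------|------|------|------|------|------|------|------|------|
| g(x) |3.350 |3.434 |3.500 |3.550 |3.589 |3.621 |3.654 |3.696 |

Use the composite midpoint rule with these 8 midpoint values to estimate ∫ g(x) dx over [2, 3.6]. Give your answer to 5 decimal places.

5.67880

h = 0.2, n = 8.
h·[y(m₁) + y(m₂) + y(m₃) + y(m₄) + y(m₅) + y(m₆) + y(m₇) + y(m₈)] = 0.2·(28.394) = 5.67880.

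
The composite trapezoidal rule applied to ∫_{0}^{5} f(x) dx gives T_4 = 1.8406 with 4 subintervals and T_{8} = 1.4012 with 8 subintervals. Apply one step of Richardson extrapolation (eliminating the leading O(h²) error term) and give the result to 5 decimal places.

1.25473

R = (4·T_{8} − T_4) / 3 = (4·1.4012 − 1.8406)/3 = (3.7642)/3 = 1.25473.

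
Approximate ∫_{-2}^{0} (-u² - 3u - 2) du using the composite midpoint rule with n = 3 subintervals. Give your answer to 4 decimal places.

h = (0 − (-2))/3 = 0.666667.
Midpoints m₁,…,m₃ = -1.666667, -1, -0.333333.
f(m₁)=0.222222, f(m₂)=0, f(m₃)=-1.111111.
h·[f(m₁) + f(m₂) + f(m₃)] = 0.666667·(-0.888889) = -0.5926.

-0.5926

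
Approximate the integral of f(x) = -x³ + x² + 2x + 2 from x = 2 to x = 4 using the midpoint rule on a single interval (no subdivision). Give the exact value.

M = (b−a)·f(3) = 2·(-10) = -20.

-20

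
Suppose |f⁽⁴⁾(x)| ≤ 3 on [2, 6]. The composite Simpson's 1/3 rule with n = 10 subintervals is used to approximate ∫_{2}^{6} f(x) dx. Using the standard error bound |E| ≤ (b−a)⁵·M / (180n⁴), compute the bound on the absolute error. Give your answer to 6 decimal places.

0.001707

|E| ≤ (4)⁵·3 / (180·10⁴) = 3072/1800000 = 0.001707.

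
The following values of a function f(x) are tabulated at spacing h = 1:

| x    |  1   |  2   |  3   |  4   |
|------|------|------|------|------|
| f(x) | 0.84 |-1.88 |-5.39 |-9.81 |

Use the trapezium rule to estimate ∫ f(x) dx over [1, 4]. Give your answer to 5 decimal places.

h = 1, n = 3.
(h/2)·[y₀ + 2y₁ + 2y₂ + y₃] = 0.5·(-23.51) = -11.75500.

-11.75500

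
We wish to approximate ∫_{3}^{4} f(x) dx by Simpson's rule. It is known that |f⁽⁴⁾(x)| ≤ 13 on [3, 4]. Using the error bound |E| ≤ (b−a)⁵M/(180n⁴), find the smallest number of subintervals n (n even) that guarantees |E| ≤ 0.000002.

Need 13/(180n⁴) ≤ 0.000002.
n⁴ ≥ 13/(180·0.000002) = 36111.1 ⇒ n ≥ 13.7851, so the smallest even n is 14. (n must be even for Simpson's rule.)

14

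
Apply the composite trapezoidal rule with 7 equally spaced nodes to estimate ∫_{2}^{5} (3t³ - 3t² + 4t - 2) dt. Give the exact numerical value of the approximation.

379.3125

h = (5 − 2)/6 = 0.5.
Nodes t₀,…,t₆ = 2, 2.5, 3, 3.5, 4, 4.5, 5.
f(t) = 3t³ - 3t² + 4t - 2: f₀=18, f₁=36.125, f₂=64, f₃=103.875, f₄=158, f₅=228.625, f₆=318.
(h/2)·[f₀ + 2f₁ + 2f₂ + 2f₃ + 2f₄ + 2f₅ + f₆] = 0.25·(1517.25) = 379.3125.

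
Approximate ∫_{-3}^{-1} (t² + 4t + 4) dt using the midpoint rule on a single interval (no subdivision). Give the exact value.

0

M = (b−a)·f(-2) = 2·(0) = 0.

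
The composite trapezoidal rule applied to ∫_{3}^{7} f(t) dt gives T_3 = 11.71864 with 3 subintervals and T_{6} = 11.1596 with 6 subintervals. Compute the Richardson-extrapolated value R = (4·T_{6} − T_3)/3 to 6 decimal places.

R = (4·T_{6} − T_3) / 3 = (4·11.1596 − 11.71864)/3 = (32.91976)/3 = 10.973253.

10.973253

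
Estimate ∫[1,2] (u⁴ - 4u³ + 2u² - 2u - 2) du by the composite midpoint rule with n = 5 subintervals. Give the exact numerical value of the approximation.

-9.12662

h = (2 − 1)/5 = 0.2.
Midpoints m₁,…,m₅ = 1.1, 1.3, 1.5, 1.7, 1.9.
f(m₁)=-5.6399, f(m₂)=-7.1519, f(m₃)=-8.9375, f(m₄)=-10.9199, f(m₅)=-12.9839.
h·[f(m₁) + f(m₂) + f(m₃) + f(m₄) + f(m₅)] = 0.2·(-45.6331) = -9.12662.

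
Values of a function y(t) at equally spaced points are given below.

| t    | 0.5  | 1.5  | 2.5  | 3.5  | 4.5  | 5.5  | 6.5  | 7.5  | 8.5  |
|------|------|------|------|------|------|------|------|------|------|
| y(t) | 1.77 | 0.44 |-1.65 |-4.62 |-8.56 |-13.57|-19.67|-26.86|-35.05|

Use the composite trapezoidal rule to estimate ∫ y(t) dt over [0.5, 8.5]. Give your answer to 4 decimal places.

h = 1, n = 8.
(h/2)·[y₀ + 2y₁ + 2y₂ + 2y₃ + 2y₄ + 2y₅ + 2y₆ + 2y₇ + y₈] = 0.5·(-182.26) = -91.1300.

-91.1300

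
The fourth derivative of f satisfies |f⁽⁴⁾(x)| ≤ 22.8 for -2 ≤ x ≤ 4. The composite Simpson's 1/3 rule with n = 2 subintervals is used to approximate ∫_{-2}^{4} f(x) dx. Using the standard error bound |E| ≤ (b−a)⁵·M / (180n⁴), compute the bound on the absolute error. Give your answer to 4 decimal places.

61.5600

|E| ≤ (6)⁵·22.8 / (180·2⁴) = 177292.8/2880 = 61.5600.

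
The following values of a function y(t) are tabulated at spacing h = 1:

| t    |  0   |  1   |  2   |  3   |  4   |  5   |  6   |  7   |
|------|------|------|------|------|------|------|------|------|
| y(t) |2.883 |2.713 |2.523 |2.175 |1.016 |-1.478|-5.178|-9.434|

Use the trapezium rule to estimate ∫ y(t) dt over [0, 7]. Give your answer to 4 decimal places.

-1.5045

h = 1, n = 7.
(h/2)·[y₀ + 2y₁ + 2y₂ + 2y₃ + 2y₄ + 2y₅ + 2y₆ + y₇] = 0.5·(-3.009) = -1.5045.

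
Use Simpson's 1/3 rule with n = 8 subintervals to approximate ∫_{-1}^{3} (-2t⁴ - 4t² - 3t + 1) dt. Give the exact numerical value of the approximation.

-143

h = (3 − (-1))/8 = 0.5.
Nodes t₀,…,t₈ = -1, -0.5, 0, 0.5, 1, 1.5, 2, 2.5, 3.
f(t) = -2t⁴ - 4t² - 3t + 1: f₀=-2, f₁=1.375, f₂=1, f₃=-1.625, f₄=-8, f₅=-22.625, f₆=-53, f₇=-109.625, f₈=-206.
(h/3)·[f₀ + 4f₁ + 2f₂ + 4f₃ + 2f₄ + 4f₅ + 2f₆ + 4f₇ + f₈] = 0.166667·(-858) = -143.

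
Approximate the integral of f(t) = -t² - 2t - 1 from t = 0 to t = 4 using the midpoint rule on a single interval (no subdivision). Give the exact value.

M = (b−a)·f(2) = 4·(-9) = -36.

-36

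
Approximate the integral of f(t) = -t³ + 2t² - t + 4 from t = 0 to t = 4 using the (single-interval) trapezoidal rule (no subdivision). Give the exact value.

-56

T = (b−a)/2 · [f(0) + f(4)] = 2·[4 + (-32)] = -56.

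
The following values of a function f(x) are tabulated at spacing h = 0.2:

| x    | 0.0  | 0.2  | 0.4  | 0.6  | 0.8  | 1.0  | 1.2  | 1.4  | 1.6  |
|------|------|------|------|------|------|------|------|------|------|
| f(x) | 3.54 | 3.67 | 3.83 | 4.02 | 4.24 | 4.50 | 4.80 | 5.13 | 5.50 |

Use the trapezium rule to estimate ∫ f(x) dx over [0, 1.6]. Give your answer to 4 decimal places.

h = 0.2, n = 8.
(h/2)·[y₀ + 2y₁ + 2y₂ + 2y₃ + 2y₄ + 2y₅ + 2y₆ + 2y₇ + y₈] = 0.1·(69.42) = 6.9420.

6.9420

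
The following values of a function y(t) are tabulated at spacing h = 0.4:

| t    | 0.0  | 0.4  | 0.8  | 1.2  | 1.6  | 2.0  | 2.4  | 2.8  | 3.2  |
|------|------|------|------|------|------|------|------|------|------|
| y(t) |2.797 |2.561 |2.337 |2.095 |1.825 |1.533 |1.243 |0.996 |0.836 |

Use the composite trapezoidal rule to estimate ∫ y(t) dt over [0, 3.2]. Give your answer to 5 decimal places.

h = 0.4, n = 8.
(h/2)·[y₀ + 2y₁ + 2y₂ + 2y₃ + 2y₄ + 2y₅ + 2y₆ + 2y₇ + y₈] = 0.2·(28.813) = 5.76260.

5.76260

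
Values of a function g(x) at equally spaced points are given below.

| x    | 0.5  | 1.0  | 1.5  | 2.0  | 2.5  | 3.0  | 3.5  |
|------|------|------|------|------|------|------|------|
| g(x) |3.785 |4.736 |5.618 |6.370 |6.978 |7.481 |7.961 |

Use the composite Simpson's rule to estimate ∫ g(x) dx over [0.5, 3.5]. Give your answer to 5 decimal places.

18.54767

h = 0.5, n = 6.
(h/3)·[y₀ + 4y₁ + 2y₂ + 4y₃ + 2y₄ + 4y₅ + y₆] = 0.166667·(111.286) = 18.54767.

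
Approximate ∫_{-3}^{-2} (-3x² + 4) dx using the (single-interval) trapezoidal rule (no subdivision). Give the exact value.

-15.5

T = (b−a)/2 · [f(-3) + f(-2)] = 0.5·[(-23) + (-8)] = -15.5.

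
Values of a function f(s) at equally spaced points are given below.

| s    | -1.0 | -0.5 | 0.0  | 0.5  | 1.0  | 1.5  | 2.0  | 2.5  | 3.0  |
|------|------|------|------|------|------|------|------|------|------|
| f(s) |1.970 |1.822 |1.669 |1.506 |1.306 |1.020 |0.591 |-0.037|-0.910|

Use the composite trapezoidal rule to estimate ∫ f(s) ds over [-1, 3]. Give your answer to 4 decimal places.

h = 0.5, n = 8.
(h/2)·[y₀ + 2y₁ + 2y₂ + 2y₃ + 2y₄ + 2y₅ + 2y₆ + 2y₇ + y₈] = 0.25·(16.814) = 4.2035.

4.2035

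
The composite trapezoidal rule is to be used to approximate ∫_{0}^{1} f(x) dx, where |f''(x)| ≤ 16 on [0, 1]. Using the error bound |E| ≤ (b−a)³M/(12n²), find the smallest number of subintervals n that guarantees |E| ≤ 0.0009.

Need 16/(12n²) ≤ 0.0009.
n² ≥ 16/(12·0.0009) = 1481.48 ⇒ n ≥ 38.4900, so the smallest n is 39.

39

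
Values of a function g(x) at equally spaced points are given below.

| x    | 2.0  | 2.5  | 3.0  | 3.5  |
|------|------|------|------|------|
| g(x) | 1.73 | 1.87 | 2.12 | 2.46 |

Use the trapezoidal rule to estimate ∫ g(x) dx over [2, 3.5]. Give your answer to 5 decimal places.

h = 0.5, n = 3.
(h/2)·[y₀ + 2y₁ + 2y₂ + y₃] = 0.25·(12.17) = 3.04250.

3.04250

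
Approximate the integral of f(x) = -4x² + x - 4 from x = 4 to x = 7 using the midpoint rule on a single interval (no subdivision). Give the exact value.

-358.5

M = (b−a)·f(5.5) = 3·(-119.5) = -358.5.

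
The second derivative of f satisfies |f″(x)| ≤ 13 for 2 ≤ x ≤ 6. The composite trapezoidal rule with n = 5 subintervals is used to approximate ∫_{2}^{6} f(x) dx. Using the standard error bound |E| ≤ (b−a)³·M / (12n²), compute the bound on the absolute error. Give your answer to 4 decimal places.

2.7733

|E| ≤ (4)³·13 / (12·5²) = 832/300 = 2.7733.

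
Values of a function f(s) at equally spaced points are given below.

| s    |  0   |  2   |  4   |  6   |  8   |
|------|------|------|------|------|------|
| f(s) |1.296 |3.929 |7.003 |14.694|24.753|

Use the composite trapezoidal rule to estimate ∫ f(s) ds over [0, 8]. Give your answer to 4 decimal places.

h = 2, n = 4.
(h/2)·[y₀ + 2y₁ + 2y₂ + 2y₃ + y₄] = 1·(77.301) = 77.3010.

77.3010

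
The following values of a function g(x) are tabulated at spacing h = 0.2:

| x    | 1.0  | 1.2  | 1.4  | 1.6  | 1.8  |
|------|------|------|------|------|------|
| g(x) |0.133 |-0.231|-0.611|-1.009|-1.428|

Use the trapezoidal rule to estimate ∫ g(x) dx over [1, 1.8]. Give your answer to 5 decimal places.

-0.49970

h = 0.2, n = 4.
(h/2)·[y₀ + 2y₁ + 2y₂ + 2y₃ + y₄] = 0.1·(-4.997) = -0.49970.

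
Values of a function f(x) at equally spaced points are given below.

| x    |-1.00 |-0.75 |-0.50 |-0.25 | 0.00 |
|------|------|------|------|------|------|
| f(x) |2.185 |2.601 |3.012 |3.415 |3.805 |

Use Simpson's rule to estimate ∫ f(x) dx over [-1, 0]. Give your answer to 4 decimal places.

3.0065

h = 0.25, n = 4.
(h/3)·[y₀ + 4y₁ + 2y₂ + 4y₃ + y₄] = 0.083333·(36.078) = 3.0065.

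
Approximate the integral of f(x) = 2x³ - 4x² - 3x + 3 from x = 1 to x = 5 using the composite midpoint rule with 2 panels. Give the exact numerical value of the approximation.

104

h = (5 − 1)/2 = 2.
Midpoints m₁,…,m₂ = 2, 4.
f(m₁)=-3, f(m₂)=55.
h·[f(m₁) + f(m₂)] = 2·(52) = 104.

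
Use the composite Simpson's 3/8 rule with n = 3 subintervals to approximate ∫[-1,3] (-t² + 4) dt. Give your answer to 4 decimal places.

6.6667

h = (3 − (-1))/3 = 1.333333.
Nodes t₀,…,t₃ = -1, 0.333333, 1.666667, 3.
f(t) = -t² + 4: f₀=3, f₁=3.888889, f₂=1.222222, f₃=-5.
(3h/8)·[f₀ + 3f₁ + 3f₂ + f₃] = 0.5·(13.333333) = 6.6667.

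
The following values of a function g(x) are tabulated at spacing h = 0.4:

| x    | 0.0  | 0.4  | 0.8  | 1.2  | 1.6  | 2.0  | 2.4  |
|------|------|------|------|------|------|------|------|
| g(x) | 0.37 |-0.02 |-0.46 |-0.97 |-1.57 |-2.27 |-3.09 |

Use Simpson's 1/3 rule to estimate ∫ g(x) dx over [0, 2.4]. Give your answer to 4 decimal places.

-2.6427

h = 0.4, n = 6.
(h/3)·[y₀ + 4y₁ + 2y₂ + 4y₃ + 2y₄ + 4y₅ + y₆] = 0.133333·(-19.82) = -2.6427.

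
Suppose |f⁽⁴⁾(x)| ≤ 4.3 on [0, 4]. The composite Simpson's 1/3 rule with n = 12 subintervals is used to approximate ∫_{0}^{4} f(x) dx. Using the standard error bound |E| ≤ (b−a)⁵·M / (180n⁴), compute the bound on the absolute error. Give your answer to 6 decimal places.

0.001180

|E| ≤ (4)⁵·4.3 / (180·12⁴) = 4403.2/3732480 = 0.001180.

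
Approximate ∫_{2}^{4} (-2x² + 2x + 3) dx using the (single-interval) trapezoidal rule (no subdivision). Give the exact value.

-22

T = (b−a)/2 · [f(2) + f(4)] = 1·[(-1) + (-21)] = -22.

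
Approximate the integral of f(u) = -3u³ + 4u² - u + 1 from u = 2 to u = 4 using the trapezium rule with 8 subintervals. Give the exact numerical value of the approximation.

h = (4 − 2)/8 = 0.25.
Nodes u₀,…,u₈ = 2, 2.25, 2.5, 2.75, 3, 3.25, 3.5, 3.75, 4.
f(u) = -3u³ + 4u² - u + 1: f₀=-9, f₁=-15.171875, f₂=-23.375, f₃=-33.890625, f₄=-47, f₅=-62.984375, f₆=-82.125, f₇=-104.703125, f₈=-131.
(h/2)·[f₀ + 2f₁ + 2f₂ + 2f₃ + 2f₄ + 2f₅ + 2f₆ + 2f₇ + f₈] = 0.125·(-878.5) = -109.8125.

-109.8125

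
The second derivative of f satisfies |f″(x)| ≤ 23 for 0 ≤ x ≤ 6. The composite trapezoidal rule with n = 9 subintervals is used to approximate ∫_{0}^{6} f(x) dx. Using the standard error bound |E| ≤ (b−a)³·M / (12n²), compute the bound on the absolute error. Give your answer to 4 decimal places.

|E| ≤ (6)³·23 / (12·9²) = 4968/972 = 5.1111.

5.1111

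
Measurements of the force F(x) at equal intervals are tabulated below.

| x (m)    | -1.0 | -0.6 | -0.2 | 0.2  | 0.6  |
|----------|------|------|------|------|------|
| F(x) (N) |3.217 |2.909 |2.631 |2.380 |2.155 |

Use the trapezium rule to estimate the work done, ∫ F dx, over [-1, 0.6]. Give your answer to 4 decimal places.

4.2424

h = 0.4, n = 4.
(h/2)·[y₀ + 2y₁ + 2y₂ + 2y₃ + y₄] = 0.2·(21.212) = 4.2424.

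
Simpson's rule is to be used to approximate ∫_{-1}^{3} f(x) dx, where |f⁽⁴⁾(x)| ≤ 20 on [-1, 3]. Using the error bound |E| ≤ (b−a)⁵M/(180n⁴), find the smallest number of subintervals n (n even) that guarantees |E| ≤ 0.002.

16

Need 20480/(180n⁴) ≤ 0.002.
n⁴ ≥ 20480/(180·0.002) = 56888.9 ⇒ n ≥ 15.4439, so the smallest even n is 16. (n must be even for Simpson's rule.)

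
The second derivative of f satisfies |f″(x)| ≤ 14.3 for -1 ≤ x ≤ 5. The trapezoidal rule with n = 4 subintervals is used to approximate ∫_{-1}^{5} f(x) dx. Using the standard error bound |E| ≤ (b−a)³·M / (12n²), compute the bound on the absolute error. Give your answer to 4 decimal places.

|E| ≤ (6)³·14.3 / (12·4²) = 3088.8/192 = 16.0875.

16.0875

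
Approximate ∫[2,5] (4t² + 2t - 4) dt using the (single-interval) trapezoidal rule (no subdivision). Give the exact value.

183

T = (b−a)/2 · [f(2) + f(5)] = 1.5·[16 + 106] = 183.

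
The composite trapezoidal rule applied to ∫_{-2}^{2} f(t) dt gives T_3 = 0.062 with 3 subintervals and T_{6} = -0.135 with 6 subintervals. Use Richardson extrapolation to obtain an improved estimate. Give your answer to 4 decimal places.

-0.2007

R = (4·T_{6} − T_3) / 3 = (4·(-0.135) − 0.062)/3 = (-0.602)/3 = -0.2007.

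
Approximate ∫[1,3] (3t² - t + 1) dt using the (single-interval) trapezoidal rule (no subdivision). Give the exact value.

28

T = (b−a)/2 · [f(1) + f(3)] = 1·[3 + 25] = 28.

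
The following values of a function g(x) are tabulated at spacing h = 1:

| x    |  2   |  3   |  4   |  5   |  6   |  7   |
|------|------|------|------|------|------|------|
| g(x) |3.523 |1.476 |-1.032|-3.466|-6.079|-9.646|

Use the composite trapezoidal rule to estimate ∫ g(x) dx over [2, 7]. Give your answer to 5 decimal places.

h = 1, n = 5.
(h/2)·[y₀ + 2y₁ + 2y₂ + 2y₃ + 2y₄ + y₅] = 0.5·(-24.325) = -12.16250.

-12.16250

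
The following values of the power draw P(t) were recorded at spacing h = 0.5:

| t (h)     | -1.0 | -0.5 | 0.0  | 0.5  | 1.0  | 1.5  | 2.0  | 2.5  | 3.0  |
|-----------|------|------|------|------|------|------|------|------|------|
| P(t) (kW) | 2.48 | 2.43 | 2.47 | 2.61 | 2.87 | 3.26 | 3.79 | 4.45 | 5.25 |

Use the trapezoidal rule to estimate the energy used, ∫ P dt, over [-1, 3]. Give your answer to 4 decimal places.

h = 0.5, n = 8.
(h/2)·[y₀ + 2y₁ + 2y₂ + 2y₃ + 2y₄ + 2y₅ + 2y₆ + 2y₇ + y₈] = 0.25·(51.49) = 12.8725.

12.8725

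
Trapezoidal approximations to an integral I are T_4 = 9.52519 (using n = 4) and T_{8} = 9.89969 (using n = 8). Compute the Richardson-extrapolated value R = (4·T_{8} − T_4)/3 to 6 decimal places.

R = (4·T_{8} − T_4) / 3 = (4·9.89969 − 9.52519)/3 = (30.07357)/3 = 10.024523.

10.024523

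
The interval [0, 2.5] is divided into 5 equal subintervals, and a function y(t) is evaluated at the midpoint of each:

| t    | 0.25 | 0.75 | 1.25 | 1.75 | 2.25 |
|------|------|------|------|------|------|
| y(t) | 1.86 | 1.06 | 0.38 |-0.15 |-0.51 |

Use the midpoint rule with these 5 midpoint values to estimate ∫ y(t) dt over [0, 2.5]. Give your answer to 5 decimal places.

1.32000

h = 0.5, n = 5.
h·[y(m₁) + y(m₂) + y(m₃) + y(m₄) + y(m₅)] = 0.5·(2.64) = 1.32000.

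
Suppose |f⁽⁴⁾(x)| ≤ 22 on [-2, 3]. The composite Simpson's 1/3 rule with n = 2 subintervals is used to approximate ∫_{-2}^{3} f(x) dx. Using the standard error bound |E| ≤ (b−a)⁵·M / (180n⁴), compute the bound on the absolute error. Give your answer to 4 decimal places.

|E| ≤ (5)⁵·22 / (180·2⁴) = 68750/2880 = 23.8715.

23.8715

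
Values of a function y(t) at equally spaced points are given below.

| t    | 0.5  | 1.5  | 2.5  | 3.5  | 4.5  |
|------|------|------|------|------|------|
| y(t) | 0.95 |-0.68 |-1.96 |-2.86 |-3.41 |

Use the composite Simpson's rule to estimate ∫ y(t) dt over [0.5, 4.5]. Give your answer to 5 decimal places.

-6.84667

h = 1, n = 4.
(h/3)·[y₀ + 4y₁ + 2y₂ + 4y₃ + y₄] = 0.333333·(-20.54) = -6.84667.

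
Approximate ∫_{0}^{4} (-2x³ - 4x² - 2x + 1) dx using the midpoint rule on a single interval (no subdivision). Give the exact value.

M = (b−a)·f(2) = 4·(-35) = -140.

-140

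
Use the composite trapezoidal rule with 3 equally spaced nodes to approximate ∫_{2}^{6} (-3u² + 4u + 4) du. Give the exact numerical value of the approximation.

-136

h = (6 − 2)/2 = 2.
Nodes u₀,…,u₂ = 2, 4, 6.
f(u) = -3u² + 4u + 4: f₀=0, f₁=-28, f₂=-80.
(h/2)·[f₀ + 2f₁ + f₂] = 1·(-136) = -136.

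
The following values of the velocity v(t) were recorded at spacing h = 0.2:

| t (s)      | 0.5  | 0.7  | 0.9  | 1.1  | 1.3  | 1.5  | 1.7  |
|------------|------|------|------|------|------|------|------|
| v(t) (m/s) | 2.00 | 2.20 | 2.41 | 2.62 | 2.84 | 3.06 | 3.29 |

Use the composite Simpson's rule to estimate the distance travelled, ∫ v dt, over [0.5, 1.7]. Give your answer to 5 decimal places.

h = 0.2, n = 6.
(h/3)·[y₀ + 4y₁ + 2y₂ + 4y₃ + 2y₄ + 4y₅ + y₆] = 0.066667·(47.31) = 3.15400.

3.15400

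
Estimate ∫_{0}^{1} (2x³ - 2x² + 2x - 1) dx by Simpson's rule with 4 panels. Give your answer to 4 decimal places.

-0.1667

h = (1 − 0)/4 = 0.25.
Nodes x₀,…,x₄ = 0, 0.25, 0.5, 0.75, 1.
f(x) = 2x³ - 2x² + 2x - 1: f₀=-1, f₁=-0.59375, f₂=-0.25, f₃=0.21875, f₄=1.
(h/3)·[f₀ + 4f₁ + 2f₂ + 4f₃ + f₄] = 0.083333·(-2) = -0.1667.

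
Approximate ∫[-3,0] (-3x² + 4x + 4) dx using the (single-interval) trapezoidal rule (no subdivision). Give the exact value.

-46.5

T = (b−a)/2 · [f(-3) + f(0)] = 1.5·[(-35) + 4] = -46.5.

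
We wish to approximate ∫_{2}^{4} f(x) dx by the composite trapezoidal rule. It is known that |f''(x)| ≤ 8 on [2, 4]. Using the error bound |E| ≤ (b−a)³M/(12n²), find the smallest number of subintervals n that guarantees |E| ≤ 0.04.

Need 64/(12n²) ≤ 0.04.
n² ≥ 64/(12·0.04) = 133.333 ⇒ n ≥ 11.5470, so the smallest n is 12.

12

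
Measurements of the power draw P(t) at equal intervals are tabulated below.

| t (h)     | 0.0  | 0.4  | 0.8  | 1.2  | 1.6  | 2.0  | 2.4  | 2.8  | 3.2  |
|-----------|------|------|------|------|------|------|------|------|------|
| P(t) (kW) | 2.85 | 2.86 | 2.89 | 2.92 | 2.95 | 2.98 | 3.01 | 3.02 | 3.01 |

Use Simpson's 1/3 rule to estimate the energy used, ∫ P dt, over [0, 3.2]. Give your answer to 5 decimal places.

9.42400

h = 0.4, n = 8.
(h/3)·[y₀ + 4y₁ + 2y₂ + 4y₃ + 2y₄ + 4y₅ + 2y₆ + 4y₇ + y₈] = 0.133333·(70.68) = 9.42400.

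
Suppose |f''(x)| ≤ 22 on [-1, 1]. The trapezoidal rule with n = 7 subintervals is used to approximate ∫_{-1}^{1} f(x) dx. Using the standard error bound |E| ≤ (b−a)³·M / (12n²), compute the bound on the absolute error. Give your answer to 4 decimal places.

|E| ≤ (2)³·22 / (12·7²) = 176/588 = 0.2993.

0.2993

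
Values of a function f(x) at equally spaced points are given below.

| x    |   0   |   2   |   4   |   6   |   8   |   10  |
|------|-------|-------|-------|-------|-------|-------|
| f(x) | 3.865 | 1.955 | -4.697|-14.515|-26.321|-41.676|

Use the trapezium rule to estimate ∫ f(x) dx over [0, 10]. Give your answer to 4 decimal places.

h = 2, n = 5.
(h/2)·[y₀ + 2y₁ + 2y₂ + 2y₃ + 2y₄ + y₅] = 1·(-124.967) = -124.9670.

-124.9670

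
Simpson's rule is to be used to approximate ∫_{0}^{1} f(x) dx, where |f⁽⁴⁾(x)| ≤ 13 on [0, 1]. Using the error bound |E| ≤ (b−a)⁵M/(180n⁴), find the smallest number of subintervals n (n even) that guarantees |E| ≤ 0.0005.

Need 13/(180n⁴) ≤ 0.0005.
n⁴ ≥ 13/(180·0.0005) = 144.444 ⇒ n ≥ 3.4668, so the smallest even n is 4. (n must be even for Simpson's rule.)

4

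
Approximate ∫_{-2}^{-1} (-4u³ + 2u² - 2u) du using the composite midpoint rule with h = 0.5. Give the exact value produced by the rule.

22.25

h = (-1 − (-2))/2 = 0.5.
Midpoints m₁,…,m₂ = -1.75, -1.25.
f(m₁)=31.0625, f(m₂)=13.4375.
h·[f(m₁) + f(m₂)] = 0.5·(44.5) = 22.25.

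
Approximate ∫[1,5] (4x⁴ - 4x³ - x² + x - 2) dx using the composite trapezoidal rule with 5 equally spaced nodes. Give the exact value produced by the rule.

1978

h = (5 − 1)/4 = 1.
Nodes x₀,…,x₄ = 1, 2, 3, 4, 5.
f(x) = 4x⁴ - 4x³ - x² + x - 2: f₀=-2, f₁=28, f₂=208, f₃=754, f₄=1978.
(h/2)·[f₀ + 2f₁ + 2f₂ + 2f₃ + f₄] = 0.5·(3956) = 1978.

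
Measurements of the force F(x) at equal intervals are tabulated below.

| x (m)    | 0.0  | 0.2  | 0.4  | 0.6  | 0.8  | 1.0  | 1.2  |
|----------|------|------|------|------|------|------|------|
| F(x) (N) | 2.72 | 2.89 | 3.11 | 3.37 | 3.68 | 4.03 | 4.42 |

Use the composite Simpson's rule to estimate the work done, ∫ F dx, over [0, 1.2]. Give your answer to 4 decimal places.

h = 0.2, n = 6.
(h/3)·[y₀ + 4y₁ + 2y₂ + 4y₃ + 2y₄ + 4y₅ + y₆] = 0.066667·(61.88) = 4.1253.

4.1253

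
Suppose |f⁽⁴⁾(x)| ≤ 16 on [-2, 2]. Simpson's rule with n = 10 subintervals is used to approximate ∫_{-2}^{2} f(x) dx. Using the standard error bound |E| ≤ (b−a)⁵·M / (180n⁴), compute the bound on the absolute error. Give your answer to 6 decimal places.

0.009102

|E| ≤ (4)⁵·16 / (180·10⁴) = 16384/1800000 = 0.009102.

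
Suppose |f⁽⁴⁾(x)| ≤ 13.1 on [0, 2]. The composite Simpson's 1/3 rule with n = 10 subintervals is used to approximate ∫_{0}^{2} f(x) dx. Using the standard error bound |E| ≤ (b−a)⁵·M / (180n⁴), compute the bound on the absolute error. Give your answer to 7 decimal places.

0.0002329

|E| ≤ (2)⁵·13.1 / (180·10⁴) = 419.2/1800000 = 0.0002329.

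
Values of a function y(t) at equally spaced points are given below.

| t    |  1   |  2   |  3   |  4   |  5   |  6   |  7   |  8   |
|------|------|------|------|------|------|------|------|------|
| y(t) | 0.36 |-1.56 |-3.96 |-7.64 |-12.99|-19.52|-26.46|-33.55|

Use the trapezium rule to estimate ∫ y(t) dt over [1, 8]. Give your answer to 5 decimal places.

-88.72500

h = 1, n = 7.
(h/2)·[y₀ + 2y₁ + 2y₂ + 2y₃ + 2y₄ + 2y₅ + 2y₆ + y₇] = 0.5·(-177.45) = -88.72500.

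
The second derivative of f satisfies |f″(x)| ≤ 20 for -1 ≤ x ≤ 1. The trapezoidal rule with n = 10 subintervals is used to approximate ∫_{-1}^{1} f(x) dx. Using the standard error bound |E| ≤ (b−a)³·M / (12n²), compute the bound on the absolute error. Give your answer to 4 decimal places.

|E| ≤ (2)³·20 / (12·10²) = 160/1200 = 0.1333.

0.1333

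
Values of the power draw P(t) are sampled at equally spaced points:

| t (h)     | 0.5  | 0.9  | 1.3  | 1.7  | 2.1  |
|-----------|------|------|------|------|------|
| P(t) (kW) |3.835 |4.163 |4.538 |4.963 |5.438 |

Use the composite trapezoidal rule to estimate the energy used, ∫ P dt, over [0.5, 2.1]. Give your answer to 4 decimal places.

7.3202

h = 0.4, n = 4.
(h/2)·[y₀ + 2y₁ + 2y₂ + 2y₃ + y₄] = 0.2·(36.601) = 7.3202.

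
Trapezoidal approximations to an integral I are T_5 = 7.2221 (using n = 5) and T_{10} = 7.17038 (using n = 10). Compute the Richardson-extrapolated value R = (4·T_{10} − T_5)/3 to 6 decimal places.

7.153140

R = (4·T_{10} − T_5) / 3 = (4·7.17038 − 7.2221)/3 = (21.45942)/3 = 7.153140.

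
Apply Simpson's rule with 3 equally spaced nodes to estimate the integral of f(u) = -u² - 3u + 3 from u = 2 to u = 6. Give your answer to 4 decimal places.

-105.3333

h = (6 − 2)/2 = 2.
Nodes u₀,…,u₂ = 2, 4, 6.
f(u) = -u² - 3u + 3: f₀=-7, f₁=-25, f₂=-51.
(h/3)·[f₀ + 4f₁ + f₂] = 0.666667·(-158) = -105.3333.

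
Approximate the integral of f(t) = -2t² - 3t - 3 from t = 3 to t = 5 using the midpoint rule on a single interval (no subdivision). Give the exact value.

-94

M = (b−a)·f(4) = 2·(-47) = -94.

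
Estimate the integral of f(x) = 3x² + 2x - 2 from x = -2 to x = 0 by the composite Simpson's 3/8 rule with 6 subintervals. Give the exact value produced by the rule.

0

h = (0 − (-2))/6 = 0.333333.
Nodes x₀,…,x₆ = -2, -1.666667, -1.333333, -1, -0.666667, -0.333333, 0.
f(x) = 3x² + 2x - 2: f₀=6, f₁=3, f₂=0.666667, f₃=-1, f₄=-2, f₅=-2.333333, f₆=-2.
(3h/8)·[f₀ + 3f₁ + 3f₂ + 2f₃ + 3f₄ + 3f₅ + f₆] = 0.125·(0) = 0.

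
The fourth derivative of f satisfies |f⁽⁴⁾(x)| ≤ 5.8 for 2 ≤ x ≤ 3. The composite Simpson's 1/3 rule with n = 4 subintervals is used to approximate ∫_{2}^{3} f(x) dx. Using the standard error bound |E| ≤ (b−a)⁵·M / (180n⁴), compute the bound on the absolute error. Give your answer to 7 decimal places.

|E| ≤ (1)⁵·5.8 / (180·4⁴) = 5.8/46080 = 0.0001259.

0.0001259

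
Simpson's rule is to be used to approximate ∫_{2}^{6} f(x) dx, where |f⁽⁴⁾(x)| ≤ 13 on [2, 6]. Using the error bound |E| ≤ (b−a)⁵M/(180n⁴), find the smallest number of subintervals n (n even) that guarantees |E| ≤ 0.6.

Need 13312/(180n⁴) ≤ 0.6.
n⁴ ≥ 13312/(180·0.6) = 123.259 ⇒ n ≥ 3.3320, so the smallest even n is 4. (n must be even for Simpson's rule.)

4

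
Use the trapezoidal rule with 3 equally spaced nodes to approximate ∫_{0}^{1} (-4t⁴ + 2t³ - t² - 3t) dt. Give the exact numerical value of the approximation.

h = (1 − 0)/2 = 0.5.
Nodes t₀,…,t₂ = 0, 0.5, 1.
f(t) = -4t⁴ + 2t³ - t² - 3t: f₀=0, f₁=-1.75, f₂=-6.
(h/2)·[f₀ + 2f₁ + f₂] = 0.25·(-9.5) = -2.375.

-2.375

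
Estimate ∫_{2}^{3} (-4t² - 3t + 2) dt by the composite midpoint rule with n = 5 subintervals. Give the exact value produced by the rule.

-30.82

h = (3 − 2)/5 = 0.2.
Midpoints m₁,…,m₅ = 2.1, 2.3, 2.5, 2.7, 2.9.
f(m₁)=-21.94, f(m₂)=-26.06, f(m₃)=-30.5, f(m₄)=-35.26, f(m₅)=-40.34.
h·[f(m₁) + f(m₂) + f(m₃) + f(m₄) + f(m₅)] = 0.2·(-154.1) = -30.82.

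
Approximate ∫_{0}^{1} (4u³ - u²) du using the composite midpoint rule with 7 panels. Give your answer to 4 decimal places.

0.6582

h = (1 − 0)/7 = 0.142857.
Midpoints m₁,…,m₇ = 0.071429, 0.214286, 0.357143, 0.5, 0.642857, 0.785714, 0.928571.
f(m₁)=-0.003644, f(m₂)=-0.006560, f(m₃)=0.054665, f(m₄)=0.25, f(m₅)=0.649417, f(m₆)=1.322886, f(m₇)=2.340379.
h·[f(m₁) + f(m₂) + f(m₃) + f(m₄) + f(m₅) + f(m₆) + f(m₇)] = 0.142857·(4.607143) = 0.6582.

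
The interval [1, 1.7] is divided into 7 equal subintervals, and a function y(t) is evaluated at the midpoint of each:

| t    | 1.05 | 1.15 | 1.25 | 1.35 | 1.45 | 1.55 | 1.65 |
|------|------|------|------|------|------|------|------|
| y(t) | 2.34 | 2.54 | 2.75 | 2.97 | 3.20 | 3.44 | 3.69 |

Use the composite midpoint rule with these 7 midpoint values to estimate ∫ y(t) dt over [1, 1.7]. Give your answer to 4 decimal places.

h = 0.1, n = 7.
h·[y(m₁) + y(m₂) + y(m₃) + y(m₄) + y(m₅) + y(m₆) + y(m₇)] = 0.1·(20.93) = 2.0930.

2.0930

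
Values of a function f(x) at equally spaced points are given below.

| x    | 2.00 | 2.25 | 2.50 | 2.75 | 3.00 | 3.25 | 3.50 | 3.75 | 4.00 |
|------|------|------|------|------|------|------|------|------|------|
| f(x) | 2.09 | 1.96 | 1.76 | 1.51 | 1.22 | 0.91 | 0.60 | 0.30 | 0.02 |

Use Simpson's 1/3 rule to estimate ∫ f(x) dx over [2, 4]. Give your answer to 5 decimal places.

2.33250

h = 0.25, n = 8.
(h/3)·[y₀ + 4y₁ + 2y₂ + 4y₃ + 2y₄ + 4y₅ + 2y₆ + 4y₇ + y₈] = 0.083333·(27.99) = 2.33250.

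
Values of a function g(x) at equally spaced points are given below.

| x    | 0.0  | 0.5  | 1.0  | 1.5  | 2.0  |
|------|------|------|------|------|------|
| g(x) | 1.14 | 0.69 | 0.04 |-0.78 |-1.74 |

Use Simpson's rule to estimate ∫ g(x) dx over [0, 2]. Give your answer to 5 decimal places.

h = 0.5, n = 4.
(h/3)·[y₀ + 4y₁ + 2y₂ + 4y₃ + y₄] = 0.166667·(-0.88) = -0.14667.

-0.14667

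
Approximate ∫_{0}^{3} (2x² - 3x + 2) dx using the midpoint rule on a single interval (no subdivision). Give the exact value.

6

M = (b−a)·f(1.5) = 3·(2) = 6.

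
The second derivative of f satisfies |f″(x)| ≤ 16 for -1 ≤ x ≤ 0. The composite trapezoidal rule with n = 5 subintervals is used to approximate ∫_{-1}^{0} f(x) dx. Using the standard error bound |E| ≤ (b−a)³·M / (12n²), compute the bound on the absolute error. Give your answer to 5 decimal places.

0.05333

|E| ≤ (1)³·16 / (12·5²) = 16/300 = 0.05333.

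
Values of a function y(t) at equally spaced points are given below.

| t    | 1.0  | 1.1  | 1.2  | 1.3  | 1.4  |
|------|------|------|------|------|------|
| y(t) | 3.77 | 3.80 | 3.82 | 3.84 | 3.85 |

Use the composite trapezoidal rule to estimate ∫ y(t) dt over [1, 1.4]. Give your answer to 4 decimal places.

1.5270

h = 0.1, n = 4.
(h/2)·[y₀ + 2y₁ + 2y₂ + 2y₃ + y₄] = 0.05·(30.54) = 1.5270.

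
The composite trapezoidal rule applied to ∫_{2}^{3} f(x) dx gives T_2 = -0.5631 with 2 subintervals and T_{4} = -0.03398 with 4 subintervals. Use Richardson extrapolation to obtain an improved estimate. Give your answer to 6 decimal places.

0.142393

R = (4·T_{4} − T_2) / 3 = (4·(-0.03398) − (-0.5631))/3 = (0.42718)/3 = 0.142393.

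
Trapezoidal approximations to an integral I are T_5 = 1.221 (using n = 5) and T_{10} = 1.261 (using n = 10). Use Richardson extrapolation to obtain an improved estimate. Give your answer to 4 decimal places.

1.2743

R = (4·T_{10} − T_5) / 3 = (4·1.261 − 1.221)/3 = (3.823)/3 = 1.2743.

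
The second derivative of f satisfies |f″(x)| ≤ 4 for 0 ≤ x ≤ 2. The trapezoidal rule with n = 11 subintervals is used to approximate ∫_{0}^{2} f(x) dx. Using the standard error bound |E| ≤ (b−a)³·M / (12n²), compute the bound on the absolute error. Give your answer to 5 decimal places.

|E| ≤ (2)³·4 / (12·11²) = 32/1452 = 0.02204.

0.02204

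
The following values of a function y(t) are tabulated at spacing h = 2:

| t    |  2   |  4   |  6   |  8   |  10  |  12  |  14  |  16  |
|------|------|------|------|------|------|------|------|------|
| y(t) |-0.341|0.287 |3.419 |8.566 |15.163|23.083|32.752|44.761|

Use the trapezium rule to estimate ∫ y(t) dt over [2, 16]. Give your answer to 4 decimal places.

210.9600

h = 2, n = 7.
(h/2)·[y₀ + 2y₁ + 2y₂ + 2y₃ + 2y₄ + 2y₅ + 2y₆ + y₇] = 1·(210.960) = 210.9600.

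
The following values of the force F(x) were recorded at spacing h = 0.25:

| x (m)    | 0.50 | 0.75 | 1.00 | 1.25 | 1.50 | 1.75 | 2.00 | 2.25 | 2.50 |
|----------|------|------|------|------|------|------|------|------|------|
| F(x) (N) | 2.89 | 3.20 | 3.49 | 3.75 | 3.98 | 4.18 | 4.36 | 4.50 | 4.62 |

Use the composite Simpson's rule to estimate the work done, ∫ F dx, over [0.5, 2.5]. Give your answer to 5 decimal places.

7.80750

h = 0.25, n = 8.
(h/3)·[y₀ + 4y₁ + 2y₂ + 4y₃ + 2y₄ + 4y₅ + 2y₆ + 4y₇ + y₈] = 0.083333·(93.69) = 7.80750.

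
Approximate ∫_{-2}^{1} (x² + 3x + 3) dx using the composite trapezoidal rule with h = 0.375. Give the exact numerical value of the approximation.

7.5703125

h = (1 − (-2))/8 = 0.375.
Nodes x₀,…,x₈ = -2, -1.625, -1.25, -0.875, -0.5, -0.125, 0.25, 0.625, 1.
f(x) = x² + 3x + 3: f₀=1, f₁=0.765625, f₂=0.8125, f₃=1.140625, f₄=1.75, f₅=2.640625, f₆=3.8125, f₇=5.265625, f₈=7.
(h/2)·[f₀ + 2f₁ + 2f₂ + 2f₃ + 2f₄ + 2f₅ + 2f₆ + 2f₇ + f₈] = 0.1875·(40.375) = 7.5703125.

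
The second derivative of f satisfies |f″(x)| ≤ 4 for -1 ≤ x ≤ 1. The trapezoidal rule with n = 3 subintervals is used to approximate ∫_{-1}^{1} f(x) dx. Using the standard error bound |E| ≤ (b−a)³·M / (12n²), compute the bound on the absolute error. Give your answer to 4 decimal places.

0.2963

|E| ≤ (2)³·4 / (12·3²) = 32/108 = 0.2963.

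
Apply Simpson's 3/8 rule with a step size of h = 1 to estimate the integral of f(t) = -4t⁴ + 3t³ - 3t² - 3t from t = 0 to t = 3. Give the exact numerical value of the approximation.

h = (3 − 0)/3 = 1.
Nodes t₀,…,t₃ = 0, 1, 2, 3.
f(t) = -4t⁴ + 3t³ - 3t² - 3t: f₀=0, f₁=-7, f₂=-58, f₃=-279.
(3h/8)·[f₀ + 3f₁ + 3f₂ + f₃] = 0.375·(-474) = -177.75.

-177.75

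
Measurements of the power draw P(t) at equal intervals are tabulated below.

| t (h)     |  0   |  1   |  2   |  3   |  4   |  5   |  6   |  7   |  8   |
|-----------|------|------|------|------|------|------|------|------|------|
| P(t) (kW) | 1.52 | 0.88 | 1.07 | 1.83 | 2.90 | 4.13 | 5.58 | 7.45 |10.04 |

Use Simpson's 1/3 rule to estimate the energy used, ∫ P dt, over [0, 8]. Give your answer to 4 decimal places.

h = 1, n = 8.
(h/3)·[y₀ + 4y₁ + 2y₂ + 4y₃ + 2y₄ + 4y₅ + 2y₆ + 4y₇ + y₈] = 0.333333·(87.82) = 29.2733.

29.2733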